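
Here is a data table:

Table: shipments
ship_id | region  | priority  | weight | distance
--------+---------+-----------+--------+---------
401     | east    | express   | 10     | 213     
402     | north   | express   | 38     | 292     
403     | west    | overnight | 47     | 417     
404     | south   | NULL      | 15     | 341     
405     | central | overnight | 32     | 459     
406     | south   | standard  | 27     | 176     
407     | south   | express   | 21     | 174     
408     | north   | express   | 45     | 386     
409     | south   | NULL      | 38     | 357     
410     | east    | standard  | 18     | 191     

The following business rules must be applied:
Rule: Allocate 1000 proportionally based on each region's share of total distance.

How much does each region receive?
central: 152.69, east: 134.4, north: 225.55, south: 348.64, west: 138.72

Step 1: Calculate total distance = 3006
Step 2: Calculate each region's proportion:
  central: 459/3006 = 15.27% → 152.69
  east: 404/3006 = 13.44% → 134.4
  north: 678/3006 = 22.55% → 225.55
  south: 1048/3006 = 34.86% → 348.64
  west: 417/3006 = 13.87% → 138.72
Step 3: Verify: sum of allocations ≈ 1000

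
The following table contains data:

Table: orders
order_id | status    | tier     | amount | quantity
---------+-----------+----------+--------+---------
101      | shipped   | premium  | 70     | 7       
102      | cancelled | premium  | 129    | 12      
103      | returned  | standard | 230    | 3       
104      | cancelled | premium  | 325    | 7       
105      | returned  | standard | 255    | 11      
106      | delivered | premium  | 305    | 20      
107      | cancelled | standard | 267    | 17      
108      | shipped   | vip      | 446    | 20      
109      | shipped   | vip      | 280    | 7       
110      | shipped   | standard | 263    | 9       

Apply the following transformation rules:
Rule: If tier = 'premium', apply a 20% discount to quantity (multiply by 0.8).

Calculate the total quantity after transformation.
103.8

Step 1: Records with tier = 'premium' have total quantity = 46
Step 2: Apply multiplier: 46 × 0.8 = 36.8
Step 3: Other records total: 67
Step 4: Final sum = 36.8 + 67 = 103.8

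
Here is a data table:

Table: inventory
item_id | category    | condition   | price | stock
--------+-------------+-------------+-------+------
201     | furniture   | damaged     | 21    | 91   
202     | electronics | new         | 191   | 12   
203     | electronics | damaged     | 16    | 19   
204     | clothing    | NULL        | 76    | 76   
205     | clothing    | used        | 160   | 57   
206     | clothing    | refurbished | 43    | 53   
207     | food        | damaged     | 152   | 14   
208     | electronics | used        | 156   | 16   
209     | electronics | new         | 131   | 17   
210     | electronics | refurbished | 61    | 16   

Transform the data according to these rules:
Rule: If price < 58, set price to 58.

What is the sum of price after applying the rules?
1101

Step 1: 3 records have price < 58
Step 2: These records originally summed to 80
Step 3: After setting to minimum: 3 × 58 = 174
Step 4: Unaffected records sum: 927
Step 5: Final sum = 174 + 927 = 1101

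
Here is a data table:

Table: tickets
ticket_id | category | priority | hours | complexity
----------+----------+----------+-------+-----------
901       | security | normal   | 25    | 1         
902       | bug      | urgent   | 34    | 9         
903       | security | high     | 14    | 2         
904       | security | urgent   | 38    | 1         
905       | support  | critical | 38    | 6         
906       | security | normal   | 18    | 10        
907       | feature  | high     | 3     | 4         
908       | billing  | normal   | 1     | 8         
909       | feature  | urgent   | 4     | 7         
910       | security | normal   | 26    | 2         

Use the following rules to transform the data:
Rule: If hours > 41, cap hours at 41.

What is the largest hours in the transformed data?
38

Step 1: Original maximum hours = 38
Step 2: Check cap of 41 against maximum
Step 3: No records exceed the cap (max 38 <= cap 41), so no capping applies
Step 4: Maximum after transformation = 38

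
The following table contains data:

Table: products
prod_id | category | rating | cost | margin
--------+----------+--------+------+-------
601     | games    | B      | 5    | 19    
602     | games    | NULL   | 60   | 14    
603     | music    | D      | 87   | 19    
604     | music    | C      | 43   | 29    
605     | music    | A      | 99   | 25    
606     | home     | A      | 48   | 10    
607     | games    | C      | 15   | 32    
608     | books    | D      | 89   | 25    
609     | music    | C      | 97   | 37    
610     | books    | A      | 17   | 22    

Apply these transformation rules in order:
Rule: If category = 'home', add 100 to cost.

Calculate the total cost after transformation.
660

Step 1: Count records where category = 'home': 1
Step 2: Total bonus added: 1 × 100 = 100
Step 3: Original sum of cost: 560
Step 4: Final sum = 560 + 100 = 660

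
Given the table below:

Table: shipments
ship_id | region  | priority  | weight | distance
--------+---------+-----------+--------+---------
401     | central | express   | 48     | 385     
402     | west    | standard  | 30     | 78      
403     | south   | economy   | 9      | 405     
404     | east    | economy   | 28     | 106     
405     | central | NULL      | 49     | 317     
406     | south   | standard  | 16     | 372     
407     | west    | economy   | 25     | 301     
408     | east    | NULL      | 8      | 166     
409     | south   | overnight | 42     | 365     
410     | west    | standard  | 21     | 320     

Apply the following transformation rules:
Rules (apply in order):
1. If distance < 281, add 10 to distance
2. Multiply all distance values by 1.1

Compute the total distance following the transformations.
3129.5

Step 1: Apply Rule 1 - Add 10 to records with distance < 281
  - 3 records affected: 350 + (3 × 10) = 380
  - Unaffected records: 2465
  - Sum after Rule 1: 2845
Step 2: Apply Rule 2 - Multiply all by 1.1
  - 2845 × 1.1 = 3129.5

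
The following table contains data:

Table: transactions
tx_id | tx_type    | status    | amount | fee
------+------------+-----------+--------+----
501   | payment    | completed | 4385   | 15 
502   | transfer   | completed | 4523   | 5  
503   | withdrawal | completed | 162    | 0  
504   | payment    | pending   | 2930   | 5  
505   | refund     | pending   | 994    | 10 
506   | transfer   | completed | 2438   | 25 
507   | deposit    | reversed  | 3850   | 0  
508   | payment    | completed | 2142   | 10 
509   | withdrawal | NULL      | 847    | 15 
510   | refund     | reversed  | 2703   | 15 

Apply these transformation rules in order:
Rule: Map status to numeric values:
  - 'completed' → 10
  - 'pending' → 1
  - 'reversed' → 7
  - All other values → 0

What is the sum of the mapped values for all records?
66

Step 1: Apply mapping to each record
Step 2: Count by status:
  'completed': 5 records × 10 = 50
  'pending': 2 records × 1 = 2
  'reversed': 2 records × 7 = 14
Step 3: Sum all mapped values = 66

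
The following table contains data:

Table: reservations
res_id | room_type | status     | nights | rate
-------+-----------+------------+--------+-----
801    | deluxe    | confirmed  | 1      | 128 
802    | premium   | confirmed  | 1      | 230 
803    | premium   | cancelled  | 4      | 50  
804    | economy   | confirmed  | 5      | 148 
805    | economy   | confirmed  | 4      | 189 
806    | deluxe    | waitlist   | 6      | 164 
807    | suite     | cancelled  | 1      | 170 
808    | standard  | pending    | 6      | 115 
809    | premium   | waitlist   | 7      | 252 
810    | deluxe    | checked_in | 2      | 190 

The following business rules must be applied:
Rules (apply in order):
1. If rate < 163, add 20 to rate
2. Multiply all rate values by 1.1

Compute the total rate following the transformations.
1887.6

Step 1: Apply Rule 1 - Add 20 to records with rate < 163
  - 4 records affected: 441 + (4 × 20) = 521
  - Unaffected records: 1195
  - Sum after Rule 1: 1716
Step 2: Apply Rule 2 - Multiply all by 1.1
  - 1716 × 1.1 = 1887.6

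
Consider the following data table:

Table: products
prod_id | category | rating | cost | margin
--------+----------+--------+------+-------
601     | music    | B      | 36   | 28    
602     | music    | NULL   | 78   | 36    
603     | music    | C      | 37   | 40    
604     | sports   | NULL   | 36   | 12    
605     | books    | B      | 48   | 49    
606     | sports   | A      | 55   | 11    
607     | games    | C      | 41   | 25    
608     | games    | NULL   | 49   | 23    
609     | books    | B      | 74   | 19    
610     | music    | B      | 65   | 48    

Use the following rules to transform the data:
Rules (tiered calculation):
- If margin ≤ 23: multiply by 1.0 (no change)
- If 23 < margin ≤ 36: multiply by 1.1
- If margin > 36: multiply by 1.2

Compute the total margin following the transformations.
327.3

Step 1: Tier 1 (margin ≤ 23): 4 records, sum = 65 × 1.0 = 65.0
Step 2: Tier 2 (23 < margin ≤ 36): 3 records, sum = 89 × 1.1 = 97.9
Step 3: Tier 3 (margin > 36): 3 records, sum = 137 × 1.2 = 164.4
Step 4: Final sum = 65.0 + 97.9 + 164.4 = 327.3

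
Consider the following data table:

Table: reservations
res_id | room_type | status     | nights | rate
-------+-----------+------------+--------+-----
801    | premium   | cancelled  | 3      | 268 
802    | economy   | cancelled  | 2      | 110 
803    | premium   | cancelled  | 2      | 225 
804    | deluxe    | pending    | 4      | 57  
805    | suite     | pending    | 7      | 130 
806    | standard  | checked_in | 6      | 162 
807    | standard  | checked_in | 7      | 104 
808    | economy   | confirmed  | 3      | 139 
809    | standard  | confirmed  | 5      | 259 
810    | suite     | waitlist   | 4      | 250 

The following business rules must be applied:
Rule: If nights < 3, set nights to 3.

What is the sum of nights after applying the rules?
45

Step 1: 2 records have nights < 3
Step 2: These records originally summed to 4
Step 3: After setting to minimum: 2 × 3 = 6
Step 4: Unaffected records sum: 39
Step 5: Final sum = 6 + 39 = 45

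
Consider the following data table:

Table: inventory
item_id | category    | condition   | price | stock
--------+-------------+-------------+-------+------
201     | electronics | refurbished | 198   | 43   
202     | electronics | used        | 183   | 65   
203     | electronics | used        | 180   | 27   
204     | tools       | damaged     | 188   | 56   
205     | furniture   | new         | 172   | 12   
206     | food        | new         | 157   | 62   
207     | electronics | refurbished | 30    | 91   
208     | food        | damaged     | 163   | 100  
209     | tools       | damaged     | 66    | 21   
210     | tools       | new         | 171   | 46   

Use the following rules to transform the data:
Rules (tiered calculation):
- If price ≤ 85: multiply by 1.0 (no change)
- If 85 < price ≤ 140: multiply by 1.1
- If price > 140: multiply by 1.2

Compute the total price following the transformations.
1790.4

Step 1: Tier 1 (price ≤ 85): 2 records, sum = 96 × 1.0 = 96.0
Step 2: Tier 2 (85 < price ≤ 140): 0 records, sum = 0 × 1.1 = 0.0
Step 3: Tier 3 (price > 140): 8 records, sum = 1412 × 1.2 = 1694.4
Step 4: Final sum = 96.0 + 0.0 + 1694.4 = 1790.4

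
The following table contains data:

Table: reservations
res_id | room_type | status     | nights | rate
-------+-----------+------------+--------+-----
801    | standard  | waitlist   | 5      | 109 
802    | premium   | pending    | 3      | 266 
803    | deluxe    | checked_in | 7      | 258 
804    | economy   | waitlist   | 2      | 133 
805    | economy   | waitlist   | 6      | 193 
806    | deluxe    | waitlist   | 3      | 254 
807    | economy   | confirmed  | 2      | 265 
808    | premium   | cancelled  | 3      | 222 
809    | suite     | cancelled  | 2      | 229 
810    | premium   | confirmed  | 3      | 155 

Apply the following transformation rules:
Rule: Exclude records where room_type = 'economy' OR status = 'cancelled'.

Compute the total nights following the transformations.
21

Step 1: Find records where room_type = 'economy' OR status = 'cancelled'
Step 2: 5 records match, summing to 15
Step 3: Original sum: 36
Step 4: Remaining sum = 36 - 15 = 21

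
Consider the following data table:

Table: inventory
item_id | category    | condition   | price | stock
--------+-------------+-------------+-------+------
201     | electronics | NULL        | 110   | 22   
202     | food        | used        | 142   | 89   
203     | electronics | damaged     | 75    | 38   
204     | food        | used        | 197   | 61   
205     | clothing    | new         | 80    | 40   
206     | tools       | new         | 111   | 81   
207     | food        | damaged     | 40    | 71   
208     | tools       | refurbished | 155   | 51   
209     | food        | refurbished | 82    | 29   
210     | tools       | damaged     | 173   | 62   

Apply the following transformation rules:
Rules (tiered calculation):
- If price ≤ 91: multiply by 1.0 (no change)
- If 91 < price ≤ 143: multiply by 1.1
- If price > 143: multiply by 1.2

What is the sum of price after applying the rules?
1306.3

Step 1: Tier 1 (price ≤ 91): 4 records, sum = 277 × 1.0 = 277.0
Step 2: Tier 2 (91 < price ≤ 143): 3 records, sum = 363 × 1.1 = 399.3
Step 3: Tier 3 (price > 143): 3 records, sum = 525 × 1.2 = 630.0
Step 4: Final sum = 277.0 + 399.3 + 630.0 = 1306.3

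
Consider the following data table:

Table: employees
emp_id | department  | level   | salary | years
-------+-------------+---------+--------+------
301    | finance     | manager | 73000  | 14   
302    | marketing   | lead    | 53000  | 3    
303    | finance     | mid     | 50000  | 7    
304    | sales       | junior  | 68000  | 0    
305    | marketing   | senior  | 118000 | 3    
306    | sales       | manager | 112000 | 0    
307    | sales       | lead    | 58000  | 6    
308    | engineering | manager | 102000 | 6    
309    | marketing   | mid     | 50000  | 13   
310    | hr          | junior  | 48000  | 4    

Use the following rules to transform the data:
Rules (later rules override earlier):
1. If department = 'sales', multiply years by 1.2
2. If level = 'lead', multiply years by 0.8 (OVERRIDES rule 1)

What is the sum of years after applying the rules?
54.2

Step 1: Rule 2 takes priority for records with level = 'lead'
  - 2 records: 9 × 0.8 = 7.2
Step 2: Rule 1 applies to remaining records with department = 'sales'
  - 2 records: 0 × 1.2 = 0.0
Step 3: Other records unchanged: 47
Step 4: Final sum = 7.2 + 0.0 + 47 = 54.2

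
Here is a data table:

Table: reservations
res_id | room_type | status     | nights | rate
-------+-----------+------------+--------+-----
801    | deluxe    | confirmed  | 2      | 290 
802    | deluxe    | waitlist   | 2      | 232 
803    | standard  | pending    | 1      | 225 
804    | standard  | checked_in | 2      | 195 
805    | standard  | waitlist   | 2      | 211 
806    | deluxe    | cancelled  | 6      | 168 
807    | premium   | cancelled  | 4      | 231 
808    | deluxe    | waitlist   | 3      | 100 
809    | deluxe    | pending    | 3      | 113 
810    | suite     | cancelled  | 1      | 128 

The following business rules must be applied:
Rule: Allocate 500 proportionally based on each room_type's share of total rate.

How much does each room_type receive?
deluxe: 238.51, premium: 61.01, standard: 166.67, suite: 33.81

Step 1: Calculate total rate = 1893
Step 2: Calculate each room_type's proportion:
  deluxe: 903/1893 = 47.70% → 238.51
  premium: 231/1893 = 12.20% → 61.01
  standard: 631/1893 = 33.33% → 166.67
  suite: 128/1893 = 6.76% → 33.81
Step 3: Verify: sum of allocations ≈ 500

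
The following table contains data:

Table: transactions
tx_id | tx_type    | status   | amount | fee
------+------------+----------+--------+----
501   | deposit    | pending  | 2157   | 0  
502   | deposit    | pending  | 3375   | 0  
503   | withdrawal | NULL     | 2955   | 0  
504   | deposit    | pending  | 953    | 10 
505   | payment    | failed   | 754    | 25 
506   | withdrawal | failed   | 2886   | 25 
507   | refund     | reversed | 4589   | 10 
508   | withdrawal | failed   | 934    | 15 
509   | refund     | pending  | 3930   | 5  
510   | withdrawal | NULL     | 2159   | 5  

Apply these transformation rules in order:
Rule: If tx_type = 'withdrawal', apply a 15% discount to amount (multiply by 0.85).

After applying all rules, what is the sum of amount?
23351.9

Step 1: Records with tx_type = 'withdrawal' have total amount = 8934
Step 2: Apply multiplier: 8934 × 0.85 = 7593.9
Step 3: Other records total: 15758
Step 4: Final sum = 7593.9 + 15758 = 23351.9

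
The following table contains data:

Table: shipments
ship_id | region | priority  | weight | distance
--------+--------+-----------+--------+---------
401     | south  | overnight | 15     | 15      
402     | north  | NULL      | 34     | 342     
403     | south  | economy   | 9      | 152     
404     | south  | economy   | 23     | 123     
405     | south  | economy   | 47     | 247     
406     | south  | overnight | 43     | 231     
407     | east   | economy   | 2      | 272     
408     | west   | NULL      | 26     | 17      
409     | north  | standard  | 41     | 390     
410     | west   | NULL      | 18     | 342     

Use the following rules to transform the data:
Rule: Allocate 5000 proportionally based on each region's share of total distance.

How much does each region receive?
east: 638.2, north: 1717.5, south: 1801.97, west: 842.33

Step 1: Calculate total distance = 2131
Step 2: Calculate each region's proportion:
  east: 272/2131 = 12.76% → 638.2
  north: 732/2131 = 34.35% → 1717.5
  south: 768/2131 = 36.04% → 1801.97
  west: 359/2131 = 16.85% → 842.33
Step 3: Verify: sum of allocations ≈ 5000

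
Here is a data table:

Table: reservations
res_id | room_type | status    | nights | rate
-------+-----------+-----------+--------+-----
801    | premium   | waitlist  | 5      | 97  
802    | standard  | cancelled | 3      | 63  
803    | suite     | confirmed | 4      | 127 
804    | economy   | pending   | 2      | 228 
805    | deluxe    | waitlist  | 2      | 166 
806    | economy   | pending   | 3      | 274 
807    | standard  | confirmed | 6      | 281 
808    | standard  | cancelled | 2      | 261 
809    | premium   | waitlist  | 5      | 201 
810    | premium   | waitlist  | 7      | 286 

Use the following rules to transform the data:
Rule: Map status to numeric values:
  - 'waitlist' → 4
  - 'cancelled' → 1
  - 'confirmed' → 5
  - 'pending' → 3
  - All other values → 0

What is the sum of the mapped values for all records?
34

Step 1: Apply mapping to each record
Step 2: Count by status:
  'waitlist': 4 records × 4 = 16
  'cancelled': 2 records × 1 = 2
  'confirmed': 2 records × 5 = 10
  'pending': 2 records × 3 = 6
Step 3: Sum all mapped values = 34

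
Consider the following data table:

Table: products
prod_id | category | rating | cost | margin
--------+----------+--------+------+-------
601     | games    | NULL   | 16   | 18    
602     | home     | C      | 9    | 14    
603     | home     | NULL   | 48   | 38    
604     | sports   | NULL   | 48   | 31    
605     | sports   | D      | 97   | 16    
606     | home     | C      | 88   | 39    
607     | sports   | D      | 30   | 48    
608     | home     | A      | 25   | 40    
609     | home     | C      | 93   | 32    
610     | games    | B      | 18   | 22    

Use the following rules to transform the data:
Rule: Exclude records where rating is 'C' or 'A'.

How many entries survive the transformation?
6

Step 1: Count records to exclude
  - 3 (C) + 1 (A) = 4 records
Step 2: Total records: 10
Step 3: Remaining = 10 - 4 = 6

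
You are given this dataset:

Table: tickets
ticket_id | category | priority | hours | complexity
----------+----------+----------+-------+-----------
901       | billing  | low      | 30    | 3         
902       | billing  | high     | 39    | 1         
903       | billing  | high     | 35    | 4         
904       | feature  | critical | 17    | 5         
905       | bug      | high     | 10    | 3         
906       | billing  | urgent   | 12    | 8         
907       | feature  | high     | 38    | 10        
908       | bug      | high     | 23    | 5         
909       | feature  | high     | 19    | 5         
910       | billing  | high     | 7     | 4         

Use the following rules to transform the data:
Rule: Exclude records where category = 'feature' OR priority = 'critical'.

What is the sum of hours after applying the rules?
156

Step 1: Find records where category = 'feature' OR priority = 'critical'
Step 2: 3 records match, summing to 74
Step 3: Original sum: 230
Step 4: Remaining sum = 230 - 74 = 156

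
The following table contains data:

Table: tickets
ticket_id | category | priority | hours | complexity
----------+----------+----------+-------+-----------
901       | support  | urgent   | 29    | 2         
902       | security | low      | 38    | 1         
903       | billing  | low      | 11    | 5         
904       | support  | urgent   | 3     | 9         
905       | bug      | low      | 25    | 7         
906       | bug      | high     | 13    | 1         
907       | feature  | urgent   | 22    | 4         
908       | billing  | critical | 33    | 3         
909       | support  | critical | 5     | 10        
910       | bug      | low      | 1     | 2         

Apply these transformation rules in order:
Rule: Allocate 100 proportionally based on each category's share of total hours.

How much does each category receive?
billing: 24.44, bug: 21.67, feature: 12.22, security: 21.11, support: 20.56

Step 1: Calculate total hours = 180
Step 2: Calculate each category's proportion:
  billing: 44/180 = 24.44% → 24.44
  bug: 39/180 = 21.67% → 21.67
  feature: 22/180 = 12.22% → 12.22
  security: 38/180 = 21.11% → 21.11
  support: 37/180 = 20.56% → 20.56
Step 3: Verify: sum of allocations ≈ 100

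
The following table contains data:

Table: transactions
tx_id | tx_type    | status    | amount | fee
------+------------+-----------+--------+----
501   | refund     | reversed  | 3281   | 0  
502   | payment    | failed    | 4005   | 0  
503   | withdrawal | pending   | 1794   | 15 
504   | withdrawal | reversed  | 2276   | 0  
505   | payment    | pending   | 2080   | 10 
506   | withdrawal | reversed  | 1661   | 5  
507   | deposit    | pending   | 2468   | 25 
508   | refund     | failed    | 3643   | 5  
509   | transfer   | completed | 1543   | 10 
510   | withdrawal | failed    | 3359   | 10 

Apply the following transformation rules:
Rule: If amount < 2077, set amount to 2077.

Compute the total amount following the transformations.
27343

Step 1: 3 records have amount < 2077
Step 2: These records originally summed to 4998
Step 3: After setting to minimum: 3 × 2077 = 6231
Step 4: Unaffected records sum: 21112
Step 5: Final sum = 6231 + 21112 = 27343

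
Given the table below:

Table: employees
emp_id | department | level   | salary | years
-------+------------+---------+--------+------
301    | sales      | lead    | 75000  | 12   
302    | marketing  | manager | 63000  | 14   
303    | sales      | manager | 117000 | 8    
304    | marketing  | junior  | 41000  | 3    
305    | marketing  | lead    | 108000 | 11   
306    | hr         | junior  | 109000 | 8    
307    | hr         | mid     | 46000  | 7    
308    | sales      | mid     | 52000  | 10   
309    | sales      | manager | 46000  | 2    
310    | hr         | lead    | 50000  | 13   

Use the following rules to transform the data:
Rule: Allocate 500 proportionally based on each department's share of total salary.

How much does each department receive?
hr: 144.98, marketing: 149.93, sales: 205.09

Step 1: Calculate total salary = 707000
Step 2: Calculate each department's proportion:
  hr: 205000/707000 = 29.00% → 144.98
  marketing: 212000/707000 = 29.99% → 149.93
  sales: 290000/707000 = 41.02% → 205.09
Step 3: Verify: sum of allocations ≈ 500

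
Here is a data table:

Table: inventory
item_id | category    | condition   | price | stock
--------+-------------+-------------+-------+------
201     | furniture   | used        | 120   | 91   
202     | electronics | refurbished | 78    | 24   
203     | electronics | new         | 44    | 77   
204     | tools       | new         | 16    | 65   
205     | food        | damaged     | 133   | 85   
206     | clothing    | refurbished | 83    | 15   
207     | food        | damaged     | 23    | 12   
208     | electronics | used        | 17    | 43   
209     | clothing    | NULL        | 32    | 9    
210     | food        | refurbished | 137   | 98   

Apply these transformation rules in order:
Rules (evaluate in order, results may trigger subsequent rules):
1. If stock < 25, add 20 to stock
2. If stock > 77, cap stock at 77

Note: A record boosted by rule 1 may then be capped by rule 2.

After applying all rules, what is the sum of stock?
556

Step 1: Apply rule 1 to records with stock < 25
  - 4 records get bonus of 20
  - Of these, 0 records then exceed 77 and get capped
Step 2: Apply rule 2 to records with stock > 77
  - 3 records (original) are capped
Step 3: Calculate final sum = 556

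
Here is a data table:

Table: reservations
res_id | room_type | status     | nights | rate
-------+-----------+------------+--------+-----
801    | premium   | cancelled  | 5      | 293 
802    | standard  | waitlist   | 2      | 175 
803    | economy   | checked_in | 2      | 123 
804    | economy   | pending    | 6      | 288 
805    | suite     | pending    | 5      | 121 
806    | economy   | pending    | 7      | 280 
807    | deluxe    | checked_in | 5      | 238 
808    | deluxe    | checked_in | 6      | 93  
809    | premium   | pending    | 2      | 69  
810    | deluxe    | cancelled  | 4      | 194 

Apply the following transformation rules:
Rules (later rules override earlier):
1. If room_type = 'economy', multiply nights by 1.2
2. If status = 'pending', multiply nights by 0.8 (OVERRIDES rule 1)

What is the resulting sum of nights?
40.4

Step 1: Rule 2 takes priority for records with status = 'pending'
  - 4 records: 20 × 0.8 = 16.0
Step 2: Rule 1 applies to remaining records with room_type = 'economy'
  - 1 records: 2 × 1.2 = 2.4
Step 3: Other records unchanged: 22
Step 4: Final sum = 16.0 + 2.4 + 22 = 40.4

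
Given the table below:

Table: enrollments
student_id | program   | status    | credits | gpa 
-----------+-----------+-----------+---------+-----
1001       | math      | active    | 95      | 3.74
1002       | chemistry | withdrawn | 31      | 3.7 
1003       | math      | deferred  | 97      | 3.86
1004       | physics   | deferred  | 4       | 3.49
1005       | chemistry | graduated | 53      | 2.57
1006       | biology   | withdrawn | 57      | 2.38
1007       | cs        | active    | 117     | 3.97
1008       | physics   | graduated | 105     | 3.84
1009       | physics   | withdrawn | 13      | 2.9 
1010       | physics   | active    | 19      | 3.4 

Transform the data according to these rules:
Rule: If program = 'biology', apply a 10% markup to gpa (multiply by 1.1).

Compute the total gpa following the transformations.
34.09

Step 1: Records with program = 'biology' have total gpa = 2.38
Step 2: Apply multiplier: 2.38 × 1.1 = 2.62
Step 3: Other records total: 31.47
Step 4: Final sum = 2.62 + 31.47 = 34.09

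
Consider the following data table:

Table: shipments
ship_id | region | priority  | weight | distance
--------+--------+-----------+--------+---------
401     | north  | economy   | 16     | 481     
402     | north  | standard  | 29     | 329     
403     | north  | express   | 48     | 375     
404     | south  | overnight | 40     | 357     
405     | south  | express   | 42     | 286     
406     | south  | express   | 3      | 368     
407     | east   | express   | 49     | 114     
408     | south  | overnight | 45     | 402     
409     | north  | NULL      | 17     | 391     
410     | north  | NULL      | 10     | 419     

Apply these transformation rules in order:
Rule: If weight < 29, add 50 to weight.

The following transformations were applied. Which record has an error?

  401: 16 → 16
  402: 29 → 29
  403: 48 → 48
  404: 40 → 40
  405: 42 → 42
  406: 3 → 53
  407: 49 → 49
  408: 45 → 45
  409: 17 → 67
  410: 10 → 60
Record 401 has an error. The correct transformed value should be 66, not 16.

Step 1: Check each record against the rule
Step 2: Record 401 has weight = 16
Step 3: Since 16 < 29, the bonus should have been applied
Step 4: Correct value = 66, but claimed value = 16
Conclusion: Record 401 has the error.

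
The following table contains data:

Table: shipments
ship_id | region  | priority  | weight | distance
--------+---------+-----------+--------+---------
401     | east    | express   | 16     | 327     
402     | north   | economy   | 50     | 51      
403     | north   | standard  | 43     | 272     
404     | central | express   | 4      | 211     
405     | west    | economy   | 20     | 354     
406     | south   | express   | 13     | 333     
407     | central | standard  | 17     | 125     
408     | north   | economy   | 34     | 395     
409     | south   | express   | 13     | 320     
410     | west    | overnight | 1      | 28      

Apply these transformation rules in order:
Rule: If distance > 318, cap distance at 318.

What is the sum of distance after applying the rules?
2277

Step 1: 5 records have distance > 318
Step 2: These records originally summed to 1729
Step 3: After capping: 5 × 318 = 1590
Step 4: Unaffected records sum: 687
Step 5: Final sum = 1590 + 687 = 2277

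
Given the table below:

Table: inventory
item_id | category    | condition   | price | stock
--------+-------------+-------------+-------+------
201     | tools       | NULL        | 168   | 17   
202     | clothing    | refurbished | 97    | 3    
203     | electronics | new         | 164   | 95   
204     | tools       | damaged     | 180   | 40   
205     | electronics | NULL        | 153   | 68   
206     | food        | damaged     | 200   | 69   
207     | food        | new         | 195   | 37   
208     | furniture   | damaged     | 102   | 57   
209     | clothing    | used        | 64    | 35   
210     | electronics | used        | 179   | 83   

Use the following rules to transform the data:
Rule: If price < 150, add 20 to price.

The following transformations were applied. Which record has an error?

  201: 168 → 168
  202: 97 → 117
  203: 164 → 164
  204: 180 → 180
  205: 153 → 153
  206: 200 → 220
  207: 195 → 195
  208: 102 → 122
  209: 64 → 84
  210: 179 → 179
Record 206 has an error. The correct transformed value should be 200, not 220.

Step 1: Check each record against the rule
Step 2: Record 206 has price = 200
Step 3: Since 200 >= 150, the bonus should not have been applied
Step 4: Correct value = 200, but claimed value = 220
Conclusion: Record 206 has the error.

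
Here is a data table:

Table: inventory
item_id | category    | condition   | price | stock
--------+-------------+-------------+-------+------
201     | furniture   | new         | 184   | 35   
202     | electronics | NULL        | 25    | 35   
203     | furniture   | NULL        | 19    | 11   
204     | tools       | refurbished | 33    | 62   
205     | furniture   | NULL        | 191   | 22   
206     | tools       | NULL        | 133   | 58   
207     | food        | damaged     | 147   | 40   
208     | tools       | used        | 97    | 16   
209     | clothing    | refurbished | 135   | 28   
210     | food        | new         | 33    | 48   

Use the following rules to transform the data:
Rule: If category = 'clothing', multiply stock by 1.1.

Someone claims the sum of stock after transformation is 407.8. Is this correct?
No, the correct result is 357.8.

Step 1: Calculate the correct sum after transformation
Step 2: Apply multiplier 1.1 to records where category = 'clothing'
Step 3: Correct result = 357.8
Step 4: Claimed result = 407.8
Step 5: 357.8 ≠ 407.8
Conclusion: The claimed result is incorrect. The correct answer is 357.8.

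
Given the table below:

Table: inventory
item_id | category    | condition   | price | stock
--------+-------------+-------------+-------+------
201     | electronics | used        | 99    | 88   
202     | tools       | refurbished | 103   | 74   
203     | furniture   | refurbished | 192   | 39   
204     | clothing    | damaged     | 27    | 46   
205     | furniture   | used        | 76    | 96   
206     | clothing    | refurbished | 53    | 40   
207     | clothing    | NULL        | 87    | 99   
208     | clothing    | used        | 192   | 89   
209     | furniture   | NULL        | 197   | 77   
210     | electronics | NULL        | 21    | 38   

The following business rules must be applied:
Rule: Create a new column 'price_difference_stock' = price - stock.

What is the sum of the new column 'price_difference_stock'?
361

Step 1: For each record, compute price - stock
Example calculations:
  99 - 88 = 11
  103 - 74 = 29
  192 - 39 = 153
  ...
Step 2: Sum all derived values
Step 3: Total = 361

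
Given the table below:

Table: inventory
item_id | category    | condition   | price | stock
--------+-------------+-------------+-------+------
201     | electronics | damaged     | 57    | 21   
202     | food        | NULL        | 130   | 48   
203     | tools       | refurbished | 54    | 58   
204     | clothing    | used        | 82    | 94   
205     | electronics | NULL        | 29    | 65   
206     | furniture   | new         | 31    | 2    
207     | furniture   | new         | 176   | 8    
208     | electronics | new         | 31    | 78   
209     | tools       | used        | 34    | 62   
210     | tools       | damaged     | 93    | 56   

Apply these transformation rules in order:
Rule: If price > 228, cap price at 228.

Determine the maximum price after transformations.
176

Step 1: Original maximum price = 176
Step 2: Check cap of 228 against maximum
Step 3: No records exceed the cap (max 176 <= cap 228), so no capping applies
Step 4: Maximum after transformation = 176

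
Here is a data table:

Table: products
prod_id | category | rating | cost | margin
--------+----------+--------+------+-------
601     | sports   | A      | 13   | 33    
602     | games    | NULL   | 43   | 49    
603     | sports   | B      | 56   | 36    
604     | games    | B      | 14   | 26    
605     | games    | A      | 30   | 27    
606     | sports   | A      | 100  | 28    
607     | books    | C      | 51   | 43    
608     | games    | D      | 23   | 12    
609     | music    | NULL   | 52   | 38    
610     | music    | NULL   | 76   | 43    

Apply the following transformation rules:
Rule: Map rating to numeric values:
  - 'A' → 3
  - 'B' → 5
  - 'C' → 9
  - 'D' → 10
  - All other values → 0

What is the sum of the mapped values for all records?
38

Step 1: Apply mapping to each record
Step 2: Count by status:
  'A': 3 records × 3 = 9
  'B': 2 records × 5 = 10
  'C': 1 records × 9 = 9
  'D': 1 records × 10 = 10
Step 3: Sum all mapped values = 38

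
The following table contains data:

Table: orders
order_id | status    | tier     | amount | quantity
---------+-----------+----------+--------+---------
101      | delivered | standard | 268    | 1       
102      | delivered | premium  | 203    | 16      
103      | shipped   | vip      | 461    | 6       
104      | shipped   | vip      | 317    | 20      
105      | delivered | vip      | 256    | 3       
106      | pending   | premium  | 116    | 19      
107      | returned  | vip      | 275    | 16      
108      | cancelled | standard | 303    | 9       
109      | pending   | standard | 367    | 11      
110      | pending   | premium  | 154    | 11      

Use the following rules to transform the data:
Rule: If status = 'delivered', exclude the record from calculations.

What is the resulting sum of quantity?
92

Step 1: Identify records where status = 'delivered'
Step 2: The excluded records sum to 20
Step 3: Original total quantity = 112
Step 4: Remaining total = 112 - 20 = 92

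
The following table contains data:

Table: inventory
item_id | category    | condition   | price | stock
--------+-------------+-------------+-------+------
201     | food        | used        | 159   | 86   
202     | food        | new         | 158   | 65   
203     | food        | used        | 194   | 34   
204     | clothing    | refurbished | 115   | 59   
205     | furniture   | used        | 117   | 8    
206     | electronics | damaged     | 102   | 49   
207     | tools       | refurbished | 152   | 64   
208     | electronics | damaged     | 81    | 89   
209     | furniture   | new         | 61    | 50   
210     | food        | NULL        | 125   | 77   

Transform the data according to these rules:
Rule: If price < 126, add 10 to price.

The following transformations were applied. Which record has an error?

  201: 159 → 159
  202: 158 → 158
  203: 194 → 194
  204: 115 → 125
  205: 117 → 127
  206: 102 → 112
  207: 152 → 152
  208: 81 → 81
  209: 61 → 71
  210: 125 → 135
Record 208 has an error. The correct transformed value should be 91, not 81.

Step 1: Check each record against the rule
Step 2: Record 208 has price = 81
Step 3: Since 81 < 126, the bonus should have been applied
Step 4: Correct value = 91, but claimed value = 81
Conclusion: Record 208 has the error.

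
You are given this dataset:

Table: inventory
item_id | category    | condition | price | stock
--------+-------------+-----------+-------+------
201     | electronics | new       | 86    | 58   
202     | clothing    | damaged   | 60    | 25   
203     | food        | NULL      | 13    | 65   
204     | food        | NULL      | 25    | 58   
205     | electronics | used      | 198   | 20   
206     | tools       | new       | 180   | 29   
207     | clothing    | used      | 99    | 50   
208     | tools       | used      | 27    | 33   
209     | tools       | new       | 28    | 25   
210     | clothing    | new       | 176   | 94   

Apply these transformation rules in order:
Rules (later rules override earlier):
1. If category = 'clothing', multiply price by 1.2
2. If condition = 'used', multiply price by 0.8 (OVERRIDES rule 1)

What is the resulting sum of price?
874.4

Step 1: Rule 2 takes priority for records with condition = 'used'
  - 3 records: 324 × 0.8 = 259.2
Step 2: Rule 1 applies to remaining records with category = 'clothing'
  - 2 records: 236 × 1.2 = 283.2
Step 3: Other records unchanged: 332
Step 4: Final sum = 259.2 + 283.2 + 332 = 874.4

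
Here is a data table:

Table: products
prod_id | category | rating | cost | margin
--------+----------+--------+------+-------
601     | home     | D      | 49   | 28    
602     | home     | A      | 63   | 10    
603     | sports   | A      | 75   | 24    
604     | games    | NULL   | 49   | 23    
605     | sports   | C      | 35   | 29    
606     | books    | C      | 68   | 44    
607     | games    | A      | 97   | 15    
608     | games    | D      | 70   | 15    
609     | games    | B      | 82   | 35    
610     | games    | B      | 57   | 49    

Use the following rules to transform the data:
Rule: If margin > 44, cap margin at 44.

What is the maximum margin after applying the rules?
44

Step 1: Original maximum margin = 49
Step 2: Apply cap at 44
Step 3: 1 records had margin > 44 and were capped
Step 4: Maximum after transformation = 44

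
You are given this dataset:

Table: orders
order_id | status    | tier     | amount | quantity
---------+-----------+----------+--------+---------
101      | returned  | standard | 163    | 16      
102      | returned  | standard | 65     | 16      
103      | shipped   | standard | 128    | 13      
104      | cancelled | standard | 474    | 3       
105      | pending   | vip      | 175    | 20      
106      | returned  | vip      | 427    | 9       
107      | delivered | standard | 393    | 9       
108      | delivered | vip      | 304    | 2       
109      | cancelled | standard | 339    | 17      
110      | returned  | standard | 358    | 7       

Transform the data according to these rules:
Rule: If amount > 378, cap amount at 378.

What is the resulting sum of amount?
2666

Step 1: 3 records have amount > 378
Step 2: These records originally summed to 1294
Step 3: After capping: 3 × 378 = 1134
Step 4: Unaffected records sum: 1532
Step 5: Final sum = 1134 + 1532 = 2666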